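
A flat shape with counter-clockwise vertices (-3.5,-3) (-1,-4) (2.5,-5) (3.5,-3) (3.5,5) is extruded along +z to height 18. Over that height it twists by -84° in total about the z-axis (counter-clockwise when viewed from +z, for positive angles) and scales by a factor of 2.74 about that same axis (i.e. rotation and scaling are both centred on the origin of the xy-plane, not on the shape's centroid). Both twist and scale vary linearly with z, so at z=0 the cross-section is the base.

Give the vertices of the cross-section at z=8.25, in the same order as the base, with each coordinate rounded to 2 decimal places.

t = z/height = 8.25/18 = 0.458333
s = 1 + (scale-1)·z/height = 1 + (2.74-1)·8.25/18 = 1.797500
θ = twist·z/height = -84°·8.25/18 = -38.5000° = -0.671952 rad
cos θ = 0.782608, sin θ = -0.622515 (intermediates below are computed at full precision and shown rounded to 5 d.p.)
v1: (-3.5,-3) → rotate → (-4.60667,-0.16902) → ×s → (-8.28049,-0.30382) → (-8.28,-0.30)
v2: (-1,-4) → rotate → (-3.27267,-2.50792) → ×s → (-5.88262,-4.50798) → (-5.88,-4.51)
v3: (2.5,-5) → rotate → (-1.15605,-5.46933) → ×s → (-2.07800,-9.83112) → (-2.08,-9.83)
v4: (3.5,-3) → rotate → (0.87158,-4.52663) → ×s → (1.56667,-8.13661) → (1.57,-8.14)
v5: (3.5,5) → rotate → (5.85170,1.73424) → ×s → (10.51843,3.11730) → (10.52,3.12)

Cross-section at z=8.25: (-8.28,-0.30) (-5.88,-4.51) (-2.08,-9.83) (1.57,-8.14) (10.52,3.12)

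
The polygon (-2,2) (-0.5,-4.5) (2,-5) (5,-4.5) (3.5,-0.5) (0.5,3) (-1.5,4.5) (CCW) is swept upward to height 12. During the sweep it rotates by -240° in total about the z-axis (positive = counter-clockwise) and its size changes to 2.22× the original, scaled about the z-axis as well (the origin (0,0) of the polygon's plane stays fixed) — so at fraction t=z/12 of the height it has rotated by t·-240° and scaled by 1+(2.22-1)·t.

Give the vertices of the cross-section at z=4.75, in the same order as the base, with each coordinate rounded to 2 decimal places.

t = z/height = 4.75/12 = 0.395833
s = 1 + (scale-1)·z/height = 1 + (2.22-1)·4.75/12 = 1.482917
θ = twist·z/height = -240°·4.75/12 = -95.0000° = -1.658063 rad
cos θ = -0.087156, sin θ = -0.996195 (intermediates below are computed at full precision and shown rounded to 5 d.p.)
v1: (-2,2) → rotate → (2.16670,1.81808) → ×s → (3.21304,2.69606) → (3.21,2.70)
v2: (-0.5,-4.5) → rotate → (-4.43930,0.89030) → ×s → (-6.58311,1.32024) → (-6.58,1.32)
v3: (2,-5) → rotate → (-5.15528,-1.55661) → ×s → (-7.64486,-2.30832) → (-7.64,-2.31)
v4: (5,-4.5) → rotate → (-4.91865,-4.58877) → ×s → (-7.29396,-6.80477) → (-7.29,-6.80)
v5: (3.5,-0.5) → rotate → (-0.80314,-3.44310) → ×s → (-1.19099,-5.10584) → (-1.19,-5.11)
v6: (0.5,3) → rotate → (2.94501,-0.75956) → ×s → (4.36720,-1.12637) → (4.37,-1.13)
v7: (-1.5,4.5) → rotate → (4.61361,1.10209) → ×s → (6.84160,1.63431) → (6.84,1.63)

Cross-section at z=4.75: (3.21,2.70) (-6.58,1.32) (-7.64,-2.31) (-7.29,-6.80) (-1.19,-5.11) (4.37,-1.13) (6.84,1.63)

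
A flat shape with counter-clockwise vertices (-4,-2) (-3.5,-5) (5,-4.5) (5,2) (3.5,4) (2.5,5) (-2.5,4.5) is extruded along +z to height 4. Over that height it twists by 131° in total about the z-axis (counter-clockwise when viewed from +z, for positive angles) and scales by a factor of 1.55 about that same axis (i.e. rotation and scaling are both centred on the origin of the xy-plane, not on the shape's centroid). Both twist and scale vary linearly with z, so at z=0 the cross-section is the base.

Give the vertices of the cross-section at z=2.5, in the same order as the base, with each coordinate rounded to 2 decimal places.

t = z/height = 2.5/4 = 0.625
s = 1 + (scale-1)·z/height = 1 + (1.55-1)·2.5/4 = 1.343750
θ = twist·z/height = 131°·2.5/4 = 81.8750° = 1.428988 rad
cos θ = 0.141333, sin θ = 0.989962 (intermediates below are computed at full precision and shown rounded to 5 d.p.)
v1: (-4,-2) → rotate → (1.41459,-4.24251) → ×s → (1.90086,-5.70088) → (1.90,-5.70)
v2: (-3.5,-5) → rotate → (4.45514,-4.17153) → ×s → (5.98660,-5.60550) → (5.99,-5.61)
v3: (5,-4.5) → rotate → (5.16150,4.31381) → ×s → (6.93576,5.79668) → (6.94,5.80)
v4: (5,2) → rotate → (-1.27326,5.23248) → ×s → (-1.71094,7.03114) → (-1.71,7.03)
v5: (3.5,4) → rotate → (-3.46518,4.03020) → ×s → (-4.65634,5.41558) → (-4.66,5.42)
v6: (2.5,5) → rotate → (-4.59648,3.18157) → ×s → (-6.17652,4.27524) → (-6.18,4.28)
v7: (-2.5,4.5) → rotate → (-4.80816,-1.83891) → ×s → (-6.46097,-2.47103) → (-6.46,-2.47)

Cross-section at z=2.5: (1.90,-5.70) (5.99,-5.61) (6.94,5.80) (-1.71,7.03) (-4.66,5.42) (-6.18,4.28) (-6.46,-2.47)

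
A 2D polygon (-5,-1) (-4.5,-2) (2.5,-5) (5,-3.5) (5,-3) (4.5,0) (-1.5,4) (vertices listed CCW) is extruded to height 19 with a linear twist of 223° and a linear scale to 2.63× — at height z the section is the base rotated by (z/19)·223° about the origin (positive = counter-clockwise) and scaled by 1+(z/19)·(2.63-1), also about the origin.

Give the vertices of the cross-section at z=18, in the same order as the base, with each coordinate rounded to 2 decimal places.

Cross-section at z=18: (9.55,8.78) (7.15,10.29) (-12.04,7.57) (-15.50,1.01) (-14.83,-0.08) (-9.79,-5.94) (8.54,-6.72)

t = z/height = 18/19 = 0.947368
s = 1 + (scale-1)·z/height = 1 + (2.63-1)·18/19 = 2.544211
θ = twist·z/height = 223°·18/19 = 211.2632° = 3.687238 rad
cos θ = -0.854793, sin θ = -0.518970 (intermediates below are computed at full precision and shown rounded to 5 d.p.)
v1: (-5,-1) → rotate → (3.75499,3.44964) → ×s → (9.55350,8.77661) → (9.55,8.78)
v2: (-4.5,-2) → rotate → (2.80863,4.04495) → ×s → (7.14574,10.29120) → (7.15,10.29)
v3: (2.5,-5) → rotate → (-4.73183,2.97654) → ×s → (-12.03877,7.57294) → (-12.04,7.57)
v4: (5,-3.5) → rotate → (-6.09036,0.39693) → ×s → (-15.49515,1.00986) → (-15.50,1.01)
v5: (5,-3) → rotate → (-5.83087,-0.03047) → ×s → (-14.83497,-0.07752) → (-14.83,-0.08)
v6: (4.5,0) → rotate → (-3.84657,-2.33536) → ×s → (-9.78648,-5.94166) → (-9.79,-5.94)
v7: (-1.5,4) → rotate → (3.35807,-2.64072) → ×s → (8.54363,-6.71854) → (8.54,-6.72)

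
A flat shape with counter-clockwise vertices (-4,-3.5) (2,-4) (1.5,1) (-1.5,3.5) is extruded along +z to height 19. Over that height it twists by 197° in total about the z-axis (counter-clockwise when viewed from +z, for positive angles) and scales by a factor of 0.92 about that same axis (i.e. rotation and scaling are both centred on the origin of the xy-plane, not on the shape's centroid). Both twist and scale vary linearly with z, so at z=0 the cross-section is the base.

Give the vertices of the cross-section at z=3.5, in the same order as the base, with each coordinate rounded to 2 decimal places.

Cross-section at z=3.5: (-1.14,-5.11) (3.92,-2.01) (0.61,1.67) (-3.23,1.90)

t = z/height = 3.5/19 = 0.184211
s = 1 + (scale-1)·z/height = 1 + (0.92-1)·3.5/19 = 0.985263
θ = twist·z/height = 197°·3.5/19 = 36.2895° = 0.633371 rad
cos θ = 0.806037, sin θ = 0.591865 (intermediates below are computed at full precision and shown rounded to 5 d.p.)
v1: (-4,-3.5) → rotate → (-1.15262,-5.18859) → ×s → (-1.13563,-5.11213) → (-1.14,-5.11)
v2: (2,-4) → rotate → (3.97953,-2.04042) → ×s → (3.92089,-2.01035) → (3.92,-2.01)
v3: (1.5,1) → rotate → (0.61719,1.69383) → ×s → (0.60810,1.66887) → (0.61,1.67)
v4: (-1.5,3.5) → rotate → (-3.28058,1.93333) → ×s → (-3.23224,1.90484) → (-3.23,1.90)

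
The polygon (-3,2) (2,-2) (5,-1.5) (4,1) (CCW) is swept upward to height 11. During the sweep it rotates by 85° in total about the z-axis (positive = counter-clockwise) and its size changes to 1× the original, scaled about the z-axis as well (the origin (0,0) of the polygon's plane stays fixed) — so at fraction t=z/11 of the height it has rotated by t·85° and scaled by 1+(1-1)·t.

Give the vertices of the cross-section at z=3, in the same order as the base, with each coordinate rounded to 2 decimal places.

Cross-section at z=3: (-3.55,0.66) (2.63,-1.05) (5.19,0.59) (3.28,2.49)

t = z/height = 3/11 = 0.272727
s = 1 + (scale-1)·z/height = 1 + (1-1)·3/11 = 1.000000
θ = twist·z/height = 85°·3/11 = 23.1818° = 0.404599 rad
cos θ = 0.919260, sin θ = 0.393650 (intermediates below are computed at full precision and shown rounded to 5 d.p.)
v1: (-3,2) → rotate → (-3.54508,0.65757) → ×s → (-3.54508,0.65757) → (-3.55,0.66)
v2: (2,-2) → rotate → (2.62582,-1.05122) → ×s → (2.62582,-1.05122) → (2.63,-1.05)
v3: (5,-1.5) → rotate → (5.18678,0.58936) → ×s → (5.18678,0.58936) → (5.19,0.59)
v4: (4,1) → rotate → (3.28339,2.49386) → ×s → (3.28339,2.49386) → (3.28,2.49)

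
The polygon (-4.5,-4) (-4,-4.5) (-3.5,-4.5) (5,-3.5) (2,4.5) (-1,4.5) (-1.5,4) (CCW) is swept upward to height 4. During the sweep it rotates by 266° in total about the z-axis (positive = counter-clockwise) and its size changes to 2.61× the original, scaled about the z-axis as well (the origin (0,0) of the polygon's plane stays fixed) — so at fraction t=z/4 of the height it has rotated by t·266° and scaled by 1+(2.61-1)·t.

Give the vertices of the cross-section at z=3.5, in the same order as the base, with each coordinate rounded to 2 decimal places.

Cross-section at z=3.5: (-1.11,14.46) (-2.80,14.23) (-3.53,13.27) (-14.00,-4.48) (5.71,-10.40) (10.09,-4.64) (9.86,-2.96)

t = z/height = 3.5/4 = 0.875
s = 1 + (scale-1)·z/height = 1 + (2.61-1)·3.5/4 = 2.408750
θ = twist·z/height = 266°·3.5/4 = 232.7500° = 4.062254 rad
cos θ = -0.605294, sin θ = -0.796002 (intermediates below are computed at full precision and shown rounded to 5 d.p.)
v1: (-4.5,-4) → rotate → (-0.46019,6.00318) → ×s → (-1.10847,14.46017) → (-1.11,14.46)
v2: (-4,-4.5) → rotate → (-1.16083,5.90783) → ×s → (-2.79616,14.23049) → (-2.80,14.23)
v3: (-3.5,-4.5) → rotate → (-1.46348,5.50983) → ×s → (-3.52516,13.27180) → (-3.53,13.27)
v4: (5,-3.5) → rotate → (-5.81248,-1.86148) → ×s → (-14.00080,-4.48384) → (-14.00,-4.48)
v5: (2,4.5) → rotate → (2.37142,-4.31583) → ×s → (5.71216,-10.39575) → (5.71,-10.40)
v6: (-1,4.5) → rotate → (4.18730,-1.92782) → ×s → (10.08617,-4.64364) → (10.09,-4.64)
v7: (-1.5,4) → rotate → (4.09195,-1.22717) → ×s → (9.85648,-2.95595) → (9.86,-2.96)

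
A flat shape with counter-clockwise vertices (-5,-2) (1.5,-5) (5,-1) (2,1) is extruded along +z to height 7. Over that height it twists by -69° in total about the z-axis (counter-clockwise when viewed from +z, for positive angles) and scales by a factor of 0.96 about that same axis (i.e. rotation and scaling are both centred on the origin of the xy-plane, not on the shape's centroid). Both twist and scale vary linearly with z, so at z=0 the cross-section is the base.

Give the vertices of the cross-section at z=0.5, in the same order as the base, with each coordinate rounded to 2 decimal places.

Cross-section at z=0.5: (-5.14,-1.56) (1.06,-5.10) (4.88,-1.42) (2.07,0.82)

t = z/height = 0.5/7 = 0.0714286
s = 1 + (scale-1)·z/height = 1 + (0.96-1)·0.5/7 = 0.997143
θ = twist·z/height = -69°·0.5/7 = -4.9286° = -0.086020 rad
cos θ = 0.996303, sin θ = -0.085914 (intermediates below are computed at full precision and shown rounded to 5 d.p.)
v1: (-5,-2) → rotate → (-5.15334,-1.56304) → ×s → (-5.13862,-1.55857) → (-5.14,-1.56)
v2: (1.5,-5) → rotate → (1.06489,-5.11038) → ×s → (1.06184,-5.09578) → (1.06,-5.10)
v3: (5,-1) → rotate → (4.89560,-1.42587) → ×s → (4.88161,-1.42180) → (4.88,-1.42)
v4: (2,1) → rotate → (2.07852,0.82448) → ×s → (2.07258,0.82212) → (2.07,0.82)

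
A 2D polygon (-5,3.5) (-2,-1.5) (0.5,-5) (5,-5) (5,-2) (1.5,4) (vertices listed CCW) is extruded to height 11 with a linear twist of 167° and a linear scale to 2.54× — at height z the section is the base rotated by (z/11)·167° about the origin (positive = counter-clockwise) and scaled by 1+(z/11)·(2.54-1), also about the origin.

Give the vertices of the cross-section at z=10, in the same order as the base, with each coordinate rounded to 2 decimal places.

Cross-section at z=10: (6.61,-13.07) (5.93,0.91) (4.61,11.14) (-4.91,16.24) (-8.31,9.90) (-7.71,-6.76)

t = z/height = 10/11 = 0.909091
s = 1 + (scale-1)·z/height = 1 + (2.54-1)·10/11 = 2.400000
θ = twist·z/height = 167°·10/11 = 151.8182° = 2.649727 rad
cos θ = -0.881453, sin θ = 0.472271 (intermediates below are computed at full precision and shown rounded to 5 d.p.)
v1: (-5,3.5) → rotate → (2.75432,-5.44644) → ×s → (6.61036,-13.07146) → (6.61,-13.07)
v2: (-2,-1.5) → rotate → (2.47131,0.37764) → ×s → (5.93115,0.90633) → (5.93,0.91)
v3: (0.5,-5) → rotate → (1.92063,4.64340) → ×s → (4.60951,11.14417) → (4.61,11.14)
v4: (5,-5) → rotate → (-2.04591,6.76862) → ×s → (-4.91019,16.24469) → (-4.91,16.24)
v5: (5,-2) → rotate → (-3.46272,4.12426) → ×s → (-8.31054,9.89823) → (-8.31,9.90)
v6: (1.5,4) → rotate → (-3.21126,-2.81741) → ×s → (-7.70703,-6.76178) → (-7.71,-6.76)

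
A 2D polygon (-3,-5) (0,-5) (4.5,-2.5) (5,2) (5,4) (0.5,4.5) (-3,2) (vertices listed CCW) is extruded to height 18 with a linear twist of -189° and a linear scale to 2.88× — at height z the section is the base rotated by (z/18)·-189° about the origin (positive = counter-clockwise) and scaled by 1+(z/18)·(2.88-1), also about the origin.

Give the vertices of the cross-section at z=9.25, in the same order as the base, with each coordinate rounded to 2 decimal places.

t = z/height = 9.25/18 = 0.513889
s = 1 + (scale-1)·z/height = 1 + (2.88-1)·9.25/18 = 1.966111
θ = twist·z/height = -189°·9.25/18 = -97.1250° = -1.695151 rad
cos θ = -0.124034, sin θ = -0.992278 (intermediates below are computed at full precision and shown rounded to 5 d.p.)
v1: (-3,-5) → rotate → (-4.58929,3.59701) → ×s → (-9.02305,7.07211) → (-9.02,7.07)
v2: (0,-5) → rotate → (-4.96139,0.62017) → ×s → (-9.75464,1.21933) → (-9.75,1.22)
v3: (4.5,-2.5) → rotate → (-3.03885,-4.15516) → ×s → (-5.97472,-8.16952) → (-5.97,-8.17)
v4: (5,2) → rotate → (1.36438,-5.20946) → ×s → (2.68253,-10.24237) → (2.68,-10.24)
v5: (5,4) → rotate → (3.34894,-5.45753) → ×s → (6.58439,-10.73011) → (6.58,-10.73)
v6: (0.5,4.5) → rotate → (4.40323,-1.05429) → ×s → (8.65725,-2.07286) → (8.66,-2.07)
v7: (-3,2) → rotate → (2.35666,2.72876) → ×s → (4.63345,5.36505) → (4.63,5.37)

Cross-section at z=9.25: (-9.02,7.07) (-9.75,1.22) (-5.97,-8.17) (2.68,-10.24) (6.58,-10.73) (8.66,-2.07) (4.63,5.37)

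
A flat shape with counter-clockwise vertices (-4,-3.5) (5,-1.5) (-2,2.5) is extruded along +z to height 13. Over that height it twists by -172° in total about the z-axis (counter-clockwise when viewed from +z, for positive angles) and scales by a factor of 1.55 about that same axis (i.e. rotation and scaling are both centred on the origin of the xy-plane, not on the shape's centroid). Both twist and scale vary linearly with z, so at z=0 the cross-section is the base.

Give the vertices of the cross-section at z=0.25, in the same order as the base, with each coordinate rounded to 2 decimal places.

Cross-section at z=0.25: (-4.24,-3.30) (4.96,-1.80) (-1.87,2.64)

t = z/height = 0.25/13 = 0.0192308
s = 1 + (scale-1)·z/height = 1 + (1.55-1)·0.25/13 = 1.010577
θ = twist·z/height = -172°·0.25/13 = -3.3077° = -0.057730 rad
cos θ = 0.998334, sin θ = -0.057698 (intermediates below are computed at full precision and shown rounded to 5 d.p.)
v1: (-4,-3.5) → rotate → (-4.19528,-3.26338) → ×s → (-4.23965,-3.29789) → (-4.24,-3.30)
v2: (5,-1.5) → rotate → (4.90512,-1.78599) → ×s → (4.95700,-1.80488) → (4.96,-1.80)
v3: (-2,2.5) → rotate → (-1.85242,2.61123) → ×s → (-1.87202,2.63885) → (-1.87,2.64)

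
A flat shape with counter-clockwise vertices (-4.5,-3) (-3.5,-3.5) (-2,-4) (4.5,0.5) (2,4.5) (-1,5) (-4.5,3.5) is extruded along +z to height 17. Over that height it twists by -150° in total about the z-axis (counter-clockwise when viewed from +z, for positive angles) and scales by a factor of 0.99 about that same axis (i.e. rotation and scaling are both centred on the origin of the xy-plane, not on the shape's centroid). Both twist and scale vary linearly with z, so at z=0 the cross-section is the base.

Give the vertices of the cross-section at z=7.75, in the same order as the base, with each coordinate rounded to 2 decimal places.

Cross-section at z=7.75: (-4.43,3.06) (-4.52,1.96) (-4.44,0.38) (2.11,-3.98) (4.90,-0.20) (4.26,2.76) (1.59,5.45)

t = z/height = 7.75/17 = 0.455882
s = 1 + (scale-1)·z/height = 1 + (0.99-1)·7.75/17 = 0.995441
θ = twist·z/height = -150°·7.75/17 = -68.3824° = -1.193497 rad
cos θ = 0.368411, sin θ = -0.929663 (intermediates below are computed at full precision and shown rounded to 5 d.p.)
v1: (-4.5,-3) → rotate → (-4.44684,3.07825) → ×s → (-4.42657,3.06422) → (-4.43,3.06)
v2: (-3.5,-3.5) → rotate → (-4.54326,1.96438) → ×s → (-4.52255,1.95543) → (-4.52,1.96)
v3: (-2,-4) → rotate → (-4.45547,0.38568) → ×s → (-4.43516,0.38392) → (-4.44,0.38)
v4: (4.5,0.5) → rotate → (2.12268,-3.99928) → ×s → (2.11300,-3.98105) → (2.11,-3.98)
v5: (2,4.5) → rotate → (4.92031,-0.20148) → ×s → (4.89787,-0.20056) → (4.90,-0.20)
v6: (-1,5) → rotate → (4.27990,2.77172) → ×s → (4.26039,2.75908) → (4.26,2.76)
v7: (-4.5,3.5) → rotate → (1.59597,5.47292) → ×s → (1.58870,5.44797) → (1.59,5.45)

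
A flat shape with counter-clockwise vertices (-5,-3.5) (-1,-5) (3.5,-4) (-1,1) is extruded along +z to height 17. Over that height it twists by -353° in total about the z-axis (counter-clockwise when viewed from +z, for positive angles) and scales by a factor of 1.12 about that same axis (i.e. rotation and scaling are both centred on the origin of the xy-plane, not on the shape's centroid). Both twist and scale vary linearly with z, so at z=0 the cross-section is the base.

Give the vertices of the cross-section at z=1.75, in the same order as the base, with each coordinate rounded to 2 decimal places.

Cross-section at z=1.75: (-6.18,0.15) (-3.81,-3.48) (0.45,-5.36) (-0.22,1.42)

t = z/height = 1.75/17 = 0.102941
s = 1 + (scale-1)·z/height = 1 + (1.12-1)·1.75/17 = 1.012353
θ = twist·z/height = -353°·1.75/17 = -36.3382° = -0.634222 rad
cos θ = 0.805533, sin θ = -0.592551 (intermediates below are computed at full precision and shown rounded to 5 d.p.)
v1: (-5,-3.5) → rotate → (-6.10159,0.14339) → ×s → (-6.17697,0.14516) → (-6.18,0.15)
v2: (-1,-5) → rotate → (-3.76829,-3.43511) → ×s → (-3.81484,-3.47755) → (-3.81,-3.48)
v3: (3.5,-4) → rotate → (0.44916,-5.29606) → ×s → (0.45471,-5.36148) → (0.45,-5.36)
v4: (-1,1) → rotate → (-0.21298,1.39808) → ×s → (-0.21561,1.41535) → (-0.22,1.42)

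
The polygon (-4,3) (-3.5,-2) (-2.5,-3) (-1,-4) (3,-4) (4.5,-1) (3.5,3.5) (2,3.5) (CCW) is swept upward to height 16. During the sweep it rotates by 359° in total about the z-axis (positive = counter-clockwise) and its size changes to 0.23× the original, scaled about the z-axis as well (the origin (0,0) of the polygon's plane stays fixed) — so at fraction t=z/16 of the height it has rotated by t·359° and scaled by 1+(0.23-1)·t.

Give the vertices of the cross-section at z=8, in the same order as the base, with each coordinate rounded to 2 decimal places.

t = z/height = 8/16 = 0.5
s = 1 + (scale-1)·z/height = 1 + (0.23-1)·8/16 = 0.615000
θ = twist·z/height = 359°·8/16 = 179.5000° = 3.132866 rad
cos θ = -0.999962, sin θ = 0.008727 (intermediates below are computed at full precision and shown rounded to 5 d.p.)
v1: (-4,3) → rotate → (3.97367,-3.03479) → ×s → (2.44381,-1.86640) → (2.44,-1.87)
v2: (-3.5,-2) → rotate → (3.51732,1.96938) → ×s → (2.16315,1.21117) → (2.16,1.21)
v3: (-2.5,-3) → rotate → (2.52608,2.97807) → ×s → (1.55354,1.83151) → (1.55,1.83)
v4: (-1,-4) → rotate → (1.03487,3.99112) → ×s → (0.63644,2.45454) → (0.64,2.45)
v5: (3,-4) → rotate → (-2.96498,4.02603) → ×s → (-1.82346,2.47601) → (-1.82,2.48)
v6: (4.5,-1) → rotate → (-4.49110,1.03923) → ×s → (-2.76203,0.63913) → (-2.76,0.64)
v7: (3.5,3.5) → rotate → (-3.53041,-3.46932) → ×s → (-2.17120,-2.13363) → (-2.17,-2.13)
v8: (2,3.5) → rotate → (-2.03047,-3.48241) → ×s → (-1.24874,-2.14168) → (-1.25,-2.14)

Cross-section at z=8: (2.44,-1.87) (2.16,1.21) (1.55,1.83) (0.64,2.45) (-1.82,2.48) (-2.76,0.64) (-2.17,-2.13) (-1.25,-2.14)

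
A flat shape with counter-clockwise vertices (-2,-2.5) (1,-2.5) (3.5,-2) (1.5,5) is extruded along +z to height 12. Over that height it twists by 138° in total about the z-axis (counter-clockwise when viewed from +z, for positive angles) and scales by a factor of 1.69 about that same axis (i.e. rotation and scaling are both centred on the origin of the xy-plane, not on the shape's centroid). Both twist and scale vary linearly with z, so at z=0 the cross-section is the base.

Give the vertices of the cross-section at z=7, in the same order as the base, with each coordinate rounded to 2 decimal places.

Cross-section at z=7: (3.00,-3.35) (3.69,0.80) (3.58,4.38) (-6.57,3.23)

t = z/height = 7/12 = 0.583333
s = 1 + (scale-1)·z/height = 1 + (1.69-1)·7/12 = 1.402500
θ = twist·z/height = 138°·7/12 = 80.5000° = 1.404990 rad
cos θ = 0.165048, sin θ = 0.986286 (intermediates below are computed at full precision and shown rounded to 5 d.p.)
v1: (-2,-2.5) → rotate → (2.13562,-2.38519) → ×s → (2.99521,-3.34523) → (3.00,-3.35)
v2: (1,-2.5) → rotate → (2.63076,0.57367) → ×s → (3.68964,0.80457) → (3.69,0.80)
v3: (3.5,-2) → rotate → (2.55024,3.12190) → ×s → (3.57671,4.37847) → (3.58,4.38)
v4: (1.5,5) → rotate → (-4.68386,2.30467) → ×s → (-6.56911,3.23229) → (-6.57,3.23)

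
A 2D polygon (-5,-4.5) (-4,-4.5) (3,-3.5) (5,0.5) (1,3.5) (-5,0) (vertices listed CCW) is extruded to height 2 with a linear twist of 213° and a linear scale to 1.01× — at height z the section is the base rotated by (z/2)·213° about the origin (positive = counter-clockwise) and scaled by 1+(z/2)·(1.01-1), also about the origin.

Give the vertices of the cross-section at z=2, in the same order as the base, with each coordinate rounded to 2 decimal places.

Cross-section at z=2: (1.76,6.56) (0.91,6.01) (-4.47,1.31) (-3.96,-3.17) (1.08,-3.51) (4.24,2.75)

t = z/height = 2/2 = 1
s = 1 + (scale-1)·z/height = 1 + (1.01-1)·2/2 = 1.010000
θ = twist·z/height = 213°·2/2 = 213.0000° = 3.717551 rad
cos θ = -0.838671, sin θ = -0.544639 (intermediates below are computed at full precision and shown rounded to 5 d.p.)
v1: (-5,-4.5) → rotate → (1.74248,6.49721) → ×s → (1.75990,6.56218) → (1.76,6.56)
v2: (-4,-4.5) → rotate → (0.90381,5.95257) → ×s → (0.91284,6.01210) → (0.91,6.01)
v3: (3,-3.5) → rotate → (-4.42225,1.30143) → ×s → (-4.46647,1.31444) → (-4.47,1.31)
v4: (5,0.5) → rotate → (-3.92103,-3.14253) → ×s → (-3.96024,-3.17396) → (-3.96,-3.17)
v5: (1,3.5) → rotate → (1.06757,-3.47999) → ×s → (1.07824,-3.51479) → (1.08,-3.51)
v6: (-5,0) → rotate → (4.19335,2.72320) → ×s → (4.23529,2.75043) → (4.24,2.75)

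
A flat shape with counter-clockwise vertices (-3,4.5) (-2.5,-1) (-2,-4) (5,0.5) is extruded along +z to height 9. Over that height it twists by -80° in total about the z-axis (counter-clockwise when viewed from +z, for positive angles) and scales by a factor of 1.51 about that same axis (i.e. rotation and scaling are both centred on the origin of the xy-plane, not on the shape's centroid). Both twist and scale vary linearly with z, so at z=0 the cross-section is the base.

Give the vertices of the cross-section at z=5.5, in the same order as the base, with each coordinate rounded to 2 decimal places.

Cross-section at z=5.5: (1.86,6.85) (-3.14,1.61) (-5.68,-1.47) (4.81,-4.51)

t = z/height = 5.5/9 = 0.611111
s = 1 + (scale-1)·z/height = 1 + (1.51-1)·5.5/9 = 1.311667
θ = twist·z/height = -80°·5.5/9 = -48.8889° = -0.853272 rad
cos θ = 0.657521, sin θ = -0.753436 (intermediates below are computed at full precision and shown rounded to 5 d.p.)
v1: (-3,4.5) → rotate → (1.41790,5.21915) → ×s → (1.85981,6.84579) → (1.86,6.85)
v2: (-2.5,-1) → rotate → (-2.39724,1.22607) → ×s → (-3.14438,1.60819) → (-3.14,1.61)
v3: (-2,-4) → rotate → (-4.32879,-1.12321) → ×s → (-5.67792,-1.47328) → (-5.68,-1.47)
v4: (5,0.5) → rotate → (3.66432,-3.43842) → ×s → (4.80637,-4.51006) → (4.81,-4.51)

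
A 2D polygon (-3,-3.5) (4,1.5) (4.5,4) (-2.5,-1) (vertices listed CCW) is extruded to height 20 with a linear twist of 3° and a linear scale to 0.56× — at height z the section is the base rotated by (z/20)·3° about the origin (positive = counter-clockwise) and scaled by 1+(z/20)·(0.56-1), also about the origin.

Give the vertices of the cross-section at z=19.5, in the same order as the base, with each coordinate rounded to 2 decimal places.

Cross-section at z=19.5: (-1.61,-2.08) (2.24,0.97) (2.45,2.41) (-1.40,-0.64)

t = z/height = 19.5/20 = 0.975
s = 1 + (scale-1)·z/height = 1 + (0.56-1)·19.5/20 = 0.571000
θ = twist·z/height = 3°·19.5/20 = 2.9250° = 0.051051 rad
cos θ = 0.998697, sin θ = 0.051029 (intermediates below are computed at full precision and shown rounded to 5 d.p.)
v1: (-3,-3.5) → rotate → (-2.81749,-3.64853) → ×s → (-1.60879,-2.08331) → (-1.61,-2.08)
v2: (4,1.5) → rotate → (3.91825,1.70216) → ×s → (2.23732,0.97193) → (2.24,0.97)
v3: (4.5,4) → rotate → (4.29002,4.22442) → ×s → (2.44960,2.41214) → (2.45,2.41)
v4: (-2.5,-1) → rotate → (-2.44571,-1.12627) → ×s → (-1.39650,-0.64310) → (-1.40,-0.64)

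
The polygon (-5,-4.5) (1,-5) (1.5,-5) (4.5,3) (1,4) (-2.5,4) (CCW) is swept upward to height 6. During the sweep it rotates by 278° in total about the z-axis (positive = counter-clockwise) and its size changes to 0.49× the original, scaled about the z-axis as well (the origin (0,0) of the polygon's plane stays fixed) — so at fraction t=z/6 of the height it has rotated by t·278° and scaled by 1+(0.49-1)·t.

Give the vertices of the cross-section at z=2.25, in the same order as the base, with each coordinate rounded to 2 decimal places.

t = z/height = 2.25/6 = 0.375
s = 1 + (scale-1)·z/height = 1 + (0.49-1)·2.25/6 = 0.808750
θ = twist·z/height = 278°·2.25/6 = 104.2500° = 1.819506 rad
cos θ = -0.246153, sin θ = 0.969231 (intermediates below are computed at full precision and shown rounded to 5 d.p.)
v1: (-5,-4.5) → rotate → (5.59231,-3.73846) → ×s → (4.52278,-3.02348) → (4.52,-3.02)
v2: (1,-5) → rotate → (4.60000,2.20000) → ×s → (3.72025,1.77925) → (3.72,1.78)
v3: (1.5,-5) → rotate → (4.47692,2.68461) → ×s → (3.62071,2.17118) → (3.62,2.17)
v4: (4.5,3) → rotate → (-4.01538,3.62308) → ×s → (-3.24744,2.93017) → (-3.25,2.93)
v5: (1,4) → rotate → (-4.12308,-0.01538) → ×s → (-3.33454,-0.01244) → (-3.33,-0.01)
v6: (-2.5,4) → rotate → (-3.26154,-3.40769) → ×s → (-2.63777,-2.75597) → (-2.64,-2.76)

Cross-section at z=2.25: (4.52,-3.02) (3.72,1.78) (3.62,2.17) (-3.25,2.93) (-3.33,-0.01) (-2.64,-2.76)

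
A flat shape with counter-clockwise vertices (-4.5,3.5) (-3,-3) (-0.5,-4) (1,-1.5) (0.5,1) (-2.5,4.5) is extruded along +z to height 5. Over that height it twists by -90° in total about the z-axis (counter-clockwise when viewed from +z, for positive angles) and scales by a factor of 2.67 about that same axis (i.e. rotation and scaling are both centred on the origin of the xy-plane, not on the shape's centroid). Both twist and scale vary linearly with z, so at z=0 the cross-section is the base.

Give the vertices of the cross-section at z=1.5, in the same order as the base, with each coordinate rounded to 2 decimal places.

t = z/height = 1.5/5 = 0.3
s = 1 + (scale-1)·z/height = 1 + (2.67-1)·1.5/5 = 1.501000
θ = twist·z/height = -90°·1.5/5 = -27.0000° = -0.471239 rad
cos θ = 0.891007, sin θ = -0.453990 (intermediates below are computed at full precision and shown rounded to 5 d.p.)
v1: (-4.5,3.5) → rotate → (-2.42056,5.16148) → ×s → (-3.63326,7.74738) → (-3.63,7.75)
v2: (-3,-3) → rotate → (-4.03499,-1.31105) → ×s → (-6.05652,-1.96788) → (-6.06,-1.97)
v3: (-0.5,-4) → rotate → (-2.26147,-3.33703) → ×s → (-3.39446,-5.00888) → (-3.39,-5.01)
v4: (1,-1.5) → rotate → (0.21002,-1.79050) → ×s → (0.31524,-2.68754) → (0.32,-2.69)
v5: (0.5,1) → rotate → (0.89949,0.66401) → ×s → (1.35014,0.99668) → (1.35,1.00)
v6: (-2.5,4.5) → rotate → (-0.18456,5.14451) → ×s → (-0.27702,7.72190) → (-0.28,7.72)

Cross-section at z=1.5: (-3.63,7.75) (-6.06,-1.97) (-3.39,-5.01) (0.32,-2.69) (1.35,1.00) (-0.28,7.72)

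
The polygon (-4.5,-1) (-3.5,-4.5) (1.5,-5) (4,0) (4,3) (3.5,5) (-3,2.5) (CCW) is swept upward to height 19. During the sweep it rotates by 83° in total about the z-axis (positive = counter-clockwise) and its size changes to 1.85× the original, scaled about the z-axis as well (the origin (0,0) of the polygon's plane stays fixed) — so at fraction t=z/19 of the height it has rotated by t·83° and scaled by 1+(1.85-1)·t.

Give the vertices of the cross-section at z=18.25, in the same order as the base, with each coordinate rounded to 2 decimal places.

t = z/height = 18.25/19 = 0.960526
s = 1 + (scale-1)·z/height = 1 + (1.85-1)·18.25/19 = 1.816447
θ = twist·z/height = 83°·18.25/19 = 79.7237° = 1.391441 rad
cos θ = 0.178395, sin θ = 0.983959 (intermediates below are computed at full precision and shown rounded to 5 d.p.)
v1: (-4.5,-1) → rotate → (0.18118,-4.60621) → ×s → (0.32910,-8.36694) → (0.33,-8.37)
v2: (-3.5,-4.5) → rotate → (3.80343,-4.24664) → ×s → (6.90873,-7.71379) → (6.91,-7.71)
v3: (1.5,-5) → rotate → (5.18739,0.58396) → ×s → (9.42262,1.06073) → (9.42,1.06)
v4: (4,0) → rotate → (0.71358,3.93584) → ×s → (1.29618,7.14924) → (1.30,7.15)
v5: (4,3) → rotate → (-2.23829,4.47102) → ×s → (-4.06574,8.12138) → (-4.07,8.12)
v6: (3.5,5) → rotate → (-4.29541,4.33583) → ×s → (-7.80239,7.87581) → (-7.80,7.88)
v7: (-3,2.5) → rotate → (-2.99508,-2.50589) → ×s → (-5.44041,-4.55181) → (-5.44,-4.55)

Cross-section at z=18.25: (0.33,-8.37) (6.91,-7.71) (9.42,1.06) (1.30,7.15) (-4.07,8.12) (-7.80,7.88) (-5.44,-4.55)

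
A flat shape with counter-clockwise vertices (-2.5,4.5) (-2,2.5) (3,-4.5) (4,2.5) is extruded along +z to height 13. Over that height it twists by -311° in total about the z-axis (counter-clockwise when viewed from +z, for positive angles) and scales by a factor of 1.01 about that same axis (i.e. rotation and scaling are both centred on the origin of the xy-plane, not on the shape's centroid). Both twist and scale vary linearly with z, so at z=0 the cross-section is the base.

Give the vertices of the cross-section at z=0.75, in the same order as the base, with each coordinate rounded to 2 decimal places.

Cross-section at z=0.75: (-0.99,5.05) (-1.13,3.00) (1.47,-5.21) (4.58,1.15)

t = z/height = 0.75/13 = 0.0576923
s = 1 + (scale-1)·z/height = 1 + (1.01-1)·0.75/13 = 1.000577
θ = twist·z/height = -311°·0.75/13 = -17.9423° = -0.313152 rad
cos θ = 0.951367, sin θ = -0.308059 (intermediates below are computed at full precision and shown rounded to 5 d.p.)
v1: (-2.5,4.5) → rotate → (-0.99215,5.05130) → ×s → (-0.99272,5.05421) → (-0.99,5.05)
v2: (-2,2.5) → rotate → (-1.13259,2.99454) → ×s → (-1.13324,2.99626) → (-1.13,3.00)
v3: (3,-4.5) → rotate → (1.46784,-5.20533) → ×s → (1.46868,-5.20833) → (1.47,-5.21)
v4: (4,2.5) → rotate → (4.57562,1.14618) → ×s → (4.57826,1.14684) → (4.58,1.15)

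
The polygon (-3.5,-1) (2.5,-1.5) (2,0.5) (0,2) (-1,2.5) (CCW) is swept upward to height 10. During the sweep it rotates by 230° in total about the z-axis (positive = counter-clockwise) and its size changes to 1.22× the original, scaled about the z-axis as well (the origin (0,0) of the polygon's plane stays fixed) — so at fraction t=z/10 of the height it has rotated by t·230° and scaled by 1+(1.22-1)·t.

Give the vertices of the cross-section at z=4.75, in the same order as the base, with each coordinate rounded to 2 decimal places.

t = z/height = 4.75/10 = 0.475
s = 1 + (scale-1)·z/height = 1 + (1.22-1)·4.75/10 = 1.104500
θ = twist·z/height = 230°·4.75/10 = 109.2500° = 1.906772 rad
cos θ = -0.329691, sin θ = 0.944089 (intermediates below are computed at full precision and shown rounded to 5 d.p.)
v1: (-3.5,-1) → rotate → (2.09801,-2.97462) → ×s → (2.31725,-3.28547) → (2.32,-3.29)
v2: (2.5,-1.5) → rotate → (0.59191,2.85476) → ×s → (0.65376,3.15308) → (0.65,3.15)
v3: (2,0.5) → rotate → (-1.13143,1.72333) → ×s → (-1.24966,1.90342) → (-1.25,1.90)
v4: (0,2) → rotate → (-1.88818,-0.65938) → ×s → (-2.08549,-0.72829) → (-2.09,-0.73)
v5: (-1,2.5) → rotate → (-2.03053,-1.76832) → ×s → (-2.24272,-1.95310) → (-2.24,-1.95)

Cross-section at z=4.75: (2.32,-3.29) (0.65,3.15) (-1.25,1.90) (-2.09,-0.73) (-2.24,-1.95)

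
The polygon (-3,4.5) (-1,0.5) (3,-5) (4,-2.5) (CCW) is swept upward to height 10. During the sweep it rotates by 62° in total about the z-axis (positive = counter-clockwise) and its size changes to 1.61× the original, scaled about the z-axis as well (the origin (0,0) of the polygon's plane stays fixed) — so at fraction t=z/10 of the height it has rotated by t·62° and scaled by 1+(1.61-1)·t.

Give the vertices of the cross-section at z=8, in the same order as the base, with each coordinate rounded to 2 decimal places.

t = z/height = 8/10 = 0.8
s = 1 + (scale-1)·z/height = 1 + (1.61-1)·8/10 = 1.488000
θ = twist·z/height = 62°·8/10 = 49.6000° = 0.865683 rad
cos θ = 0.648120, sin θ = 0.761538 (intermediates below are computed at full precision and shown rounded to 5 d.p.)
v1: (-3,4.5) → rotate → (-5.37128,0.63192) → ×s → (-7.99247,0.94030) → (-7.99,0.94)
v2: (-1,0.5) → rotate → (-1.02889,-0.43748) → ×s → (-1.53099,-0.65097) → (-1.53,-0.65)
v3: (3,-5) → rotate → (5.75205,-0.95598) → ×s → (8.55905,-1.42251) → (8.56,-1.42)
v4: (4,-2.5) → rotate → (4.49633,1.42585) → ×s → (6.69053,2.12167) → (6.69,2.12)

Cross-section at z=8: (-7.99,0.94) (-1.53,-0.65) (8.56,-1.42) (6.69,2.12)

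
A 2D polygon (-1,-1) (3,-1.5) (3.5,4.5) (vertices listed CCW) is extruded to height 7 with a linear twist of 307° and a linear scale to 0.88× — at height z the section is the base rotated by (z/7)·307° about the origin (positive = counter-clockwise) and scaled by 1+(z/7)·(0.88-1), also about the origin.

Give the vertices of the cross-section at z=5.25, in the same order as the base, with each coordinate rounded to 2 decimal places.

t = z/height = 5.25/7 = 0.75
s = 1 + (scale-1)·z/height = 1 + (0.88-1)·5.25/7 = 0.910000
θ = twist·z/height = 307°·5.25/7 = 230.2500° = 4.018621 rad
cos θ = -0.639439, sin θ = -0.768842 (intermediates below are computed at full precision and shown rounded to 5 d.p.)
v1: (-1,-1) → rotate → (-0.12940,1.40828) → ×s → (-0.11776,1.28154) → (-0.12,1.28)
v2: (3,-1.5) → rotate → (-3.07158,-1.34737) → ×s → (-2.79514,-1.22610) → (-2.80,-1.23)
v3: (3.5,4.5) → rotate → (1.22175,-5.56842) → ×s → (1.11179,-5.06726) → (1.11,-5.07)

Cross-section at z=5.25: (-0.12,1.28) (-2.80,-1.23) (1.11,-5.07)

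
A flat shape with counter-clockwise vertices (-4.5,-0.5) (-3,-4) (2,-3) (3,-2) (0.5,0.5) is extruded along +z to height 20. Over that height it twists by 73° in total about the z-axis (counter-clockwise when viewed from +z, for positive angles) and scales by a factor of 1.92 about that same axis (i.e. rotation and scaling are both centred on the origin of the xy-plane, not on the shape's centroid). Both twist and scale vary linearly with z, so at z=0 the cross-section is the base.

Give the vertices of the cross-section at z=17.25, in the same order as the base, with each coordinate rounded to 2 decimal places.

Cross-section at z=17.25: (-2.87,-7.60) (3.94,-8.05) (6.42,0.75) (5.64,3.16) (-0.39,1.21)

t = z/height = 17.25/20 = 0.8625
s = 1 + (scale-1)·z/height = 1 + (1.92-1)·17.25/20 = 1.793500
θ = twist·z/height = 73°·17.25/20 = 62.9625° = 1.098903 rad
cos θ = 0.454574, sin θ = 0.890709 (intermediates below are computed at full precision and shown rounded to 5 d.p.)
v1: (-4.5,-0.5) → rotate → (-1.60023,-4.23548) → ×s → (-2.87001,-7.59633) → (-2.87,-7.60)
v2: (-3,-4) → rotate → (2.19912,-4.49042) → ×s → (3.94411,-8.05357) → (3.94,-8.05)
v3: (2,-3) → rotate → (3.58127,0.41770) → ×s → (6.42302,0.74914) → (6.42,0.75)
v4: (3,-2) → rotate → (3.14514,1.76298) → ×s → (5.64081,3.16191) → (5.64,3.16)
v5: (0.5,0.5) → rotate → (-0.21807,0.67264) → ×s → (-0.39110,1.20638) → (-0.39,1.21)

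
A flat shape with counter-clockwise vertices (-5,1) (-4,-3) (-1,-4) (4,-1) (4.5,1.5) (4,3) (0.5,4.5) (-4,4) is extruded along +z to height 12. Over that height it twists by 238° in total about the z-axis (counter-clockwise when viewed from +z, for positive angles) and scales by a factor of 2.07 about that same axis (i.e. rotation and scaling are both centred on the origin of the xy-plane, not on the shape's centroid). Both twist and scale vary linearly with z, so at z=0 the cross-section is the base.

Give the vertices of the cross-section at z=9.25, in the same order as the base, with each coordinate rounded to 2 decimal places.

Cross-section at z=9.25: (9.22,-1.27) (6.96,5.90) (1.38,7.40) (-7.40,1.38) (-8.03,-3.23) (-6.96,-5.90) (-0.42,-8.25) (7.73,-6.85)

t = z/height = 9.25/12 = 0.770833
s = 1 + (scale-1)·z/height = 1 + (2.07-1)·9.25/12 = 1.824792
θ = twist·z/height = 238°·9.25/12 = 183.4583° = 3.201952 rad
cos θ = -0.998179, sin θ = -0.060323 (intermediates below are computed at full precision and shown rounded to 5 d.p.)
v1: (-5,1) → rotate → (5.05122,-0.69657) → ×s → (9.21742,-1.27109) → (9.22,-1.27)
v2: (-4,-3) → rotate → (3.81175,3.23583) → ×s → (6.95565,5.90471) → (6.96,5.90)
v3: (-1,-4) → rotate → (0.75689,4.05304) → ×s → (1.38116,7.39595) → (1.38,7.40)
v4: (4,-1) → rotate → (-4.05304,0.75689) → ×s → (-7.39595,1.38116) → (-7.40,1.38)
v5: (4.5,1.5) → rotate → (-4.40132,-1.76872) → ×s → (-8.03149,-3.22755) → (-8.03,-3.23)
v6: (4,3) → rotate → (-3.81175,-3.23583) → ×s → (-6.95565,-5.90471) → (-6.96,-5.90)
v7: (0.5,4.5) → rotate → (-0.22764,-4.52197) → ×s → (-0.41539,-8.25165) → (-0.42,-8.25)
v8: (-4,4) → rotate → (4.23401,-3.75143) → ×s → (7.72618,-6.84557) → (7.73,-6.85)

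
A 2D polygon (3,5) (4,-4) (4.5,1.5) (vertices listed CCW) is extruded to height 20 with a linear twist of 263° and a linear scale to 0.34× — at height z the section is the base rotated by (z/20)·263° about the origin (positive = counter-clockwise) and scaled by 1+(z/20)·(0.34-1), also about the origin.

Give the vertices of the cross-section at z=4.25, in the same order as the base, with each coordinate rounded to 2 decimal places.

t = z/height = 4.25/20 = 0.2125
s = 1 + (scale-1)·z/height = 1 + (0.34-1)·4.25/20 = 0.859750
θ = twist·z/height = 263°·4.25/20 = 55.8875° = 0.975421 rad
cos θ = 0.560820, sin θ = 0.827938 (intermediates below are computed at full precision and shown rounded to 5 d.p.)
v1: (3,5) → rotate → (-2.45723,5.28791) → ×s → (-2.11260,4.54628) → (-2.11,4.55)
v2: (4,-4) → rotate → (5.55503,1.06847) → ×s → (4.77594,0.91862) → (4.78,0.92)
v3: (4.5,1.5) → rotate → (1.28178,4.56695) → ×s → (1.10201,3.92644) → (1.10,3.93)

Cross-section at z=4.25: (-2.11,4.55) (4.78,0.92) (1.10,3.93)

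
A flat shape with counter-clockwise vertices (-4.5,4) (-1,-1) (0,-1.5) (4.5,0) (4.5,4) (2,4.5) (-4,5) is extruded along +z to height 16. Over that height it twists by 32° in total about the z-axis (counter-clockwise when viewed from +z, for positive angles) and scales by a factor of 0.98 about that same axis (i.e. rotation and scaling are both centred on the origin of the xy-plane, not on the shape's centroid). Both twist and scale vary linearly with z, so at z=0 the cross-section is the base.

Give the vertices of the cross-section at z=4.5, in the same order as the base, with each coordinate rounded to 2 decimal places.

Cross-section at z=4.5: (-5.04,3.23) (-0.83,-1.14) (0.23,-1.47) (4.42,0.70) (3.80,4.63) (1.26,4.73) (-4.71,4.29)

t = z/height = 4.5/16 = 0.28125
s = 1 + (scale-1)·z/height = 1 + (0.98-1)·4.5/16 = 0.994375
θ = twist·z/height = 32°·4.5/16 = 9.0000° = 0.157080 rad
cos θ = 0.987688, sin θ = 0.156434 (intermediates below are computed at full precision and shown rounded to 5 d.p.)
v1: (-4.5,4) → rotate → (-5.07034,3.24680) → ×s → (-5.04181,3.22854) → (-5.04,3.23)
v2: (-1,-1) → rotate → (-0.83125,-1.14412) → ×s → (-0.82658,-1.13769) → (-0.83,-1.14)
v3: (0,-1.5) → rotate → (0.23465,-1.48153) → ×s → (0.23333,-1.47320) → (0.23,-1.47)
v4: (4.5,0) → rotate → (4.44460,0.70396) → ×s → (4.41960,0.70000) → (4.42,0.70)
v5: (4.5,4) → rotate → (3.81886,4.65471) → ×s → (3.79738,4.62853) → (3.80,4.63)
v6: (2,4.5) → rotate → (1.27142,4.75747) → ×s → (1.26427,4.73071) → (1.26,4.73)
v7: (-4,5) → rotate → (-4.73293,4.31270) → ×s → (-4.70630,4.28844) → (-4.71,4.29)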